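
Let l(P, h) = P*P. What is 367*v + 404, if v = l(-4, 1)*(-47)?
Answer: -275580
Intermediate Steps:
l(P, h) = P²
v = -752 (v = (-4)²*(-47) = 16*(-47) = -752)
367*v + 404 = 367*(-752) + 404 = -275984 + 404 = -275580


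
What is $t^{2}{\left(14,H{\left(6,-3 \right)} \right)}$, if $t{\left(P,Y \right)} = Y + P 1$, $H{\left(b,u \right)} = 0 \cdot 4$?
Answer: $196$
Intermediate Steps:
$H{\left(b,u \right)} = 0$
$t{\left(P,Y \right)} = P + Y$ ($t{\left(P,Y \right)} = Y + P = P + Y$)
$t^{2}{\left(14,H{\left(6,-3 \right)} \right)} = \left(14 + 0\right)^{2} = 14^{2} = 196$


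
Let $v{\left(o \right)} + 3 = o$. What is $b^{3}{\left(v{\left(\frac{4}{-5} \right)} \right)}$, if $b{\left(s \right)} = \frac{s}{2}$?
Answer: $- \frac{6859}{1000} \approx -6.859$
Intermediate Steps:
$v{\left(o \right)} = -3 + o$
$b{\left(s \right)} = \frac{s}{2}$ ($b{\left(s \right)} = s \frac{1}{2} = \frac{s}{2}$)
$b^{3}{\left(v{\left(\frac{4}{-5} \right)} \right)} = \left(\frac{-3 + \frac{4}{-5}}{2}\right)^{3} = \left(\frac{-3 + 4 \left(- \frac{1}{5}\right)}{2}\right)^{3} = \left(\frac{-3 - \frac{4}{5}}{2}\right)^{3} = \left(\frac{1}{2} \left(- \frac{19}{5}\right)\right)^{3} = \left(- \frac{19}{10}\right)^{3} = - \frac{6859}{1000}$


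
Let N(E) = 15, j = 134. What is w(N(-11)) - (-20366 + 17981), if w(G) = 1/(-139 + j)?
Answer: 11924/5 ≈ 2384.8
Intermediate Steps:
w(G) = -⅕ (w(G) = 1/(-139 + 134) = 1/(-5) = -⅕)
w(N(-11)) - (-20366 + 17981) = -⅕ - (-20366 + 17981) = -⅕ - 1*(-2385) = -⅕ + 2385 = 11924/5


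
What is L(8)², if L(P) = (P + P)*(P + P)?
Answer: 65536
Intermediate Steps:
L(P) = 4*P² (L(P) = (2*P)*(2*P) = 4*P²)
L(8)² = (4*8²)² = (4*64)² = 256² = 65536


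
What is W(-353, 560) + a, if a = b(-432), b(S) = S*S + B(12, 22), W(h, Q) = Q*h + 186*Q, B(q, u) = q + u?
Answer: 93138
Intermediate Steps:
W(h, Q) = 186*Q + Q*h
b(S) = 34 + S² (b(S) = S*S + (12 + 22) = S² + 34 = 34 + S²)
a = 186658 (a = 34 + (-432)² = 34 + 186624 = 186658)
W(-353, 560) + a = 560*(186 - 353) + 186658 = 560*(-167) + 186658 = -93520 + 186658 = 93138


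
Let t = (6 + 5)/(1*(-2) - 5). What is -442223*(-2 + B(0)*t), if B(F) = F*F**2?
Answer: 884446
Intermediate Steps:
B(F) = F**3
t = -11/7 (t = 11/(-2 - 5) = 11/(-7) = 11*(-1/7) = -11/7 ≈ -1.5714)
-442223*(-2 + B(0)*t) = -442223*(-2 + 0**3*(-11/7)) = -442223*(-2 + 0*(-11/7)) = -442223*(-2 + 0) = -442223*(-2) = 884446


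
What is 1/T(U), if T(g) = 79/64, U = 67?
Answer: 64/79 ≈ 0.81013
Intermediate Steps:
T(g) = 79/64 (T(g) = 79*(1/64) = 79/64)
1/T(U) = 1/(79/64) = 64/79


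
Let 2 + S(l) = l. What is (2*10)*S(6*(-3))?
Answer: -400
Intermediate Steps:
S(l) = -2 + l
(2*10)*S(6*(-3)) = (2*10)*(-2 + 6*(-3)) = 20*(-2 - 18) = 20*(-20) = -400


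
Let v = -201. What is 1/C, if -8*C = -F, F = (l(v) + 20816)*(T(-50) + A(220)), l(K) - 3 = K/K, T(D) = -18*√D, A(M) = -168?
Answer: I/(15615*(-28*I + 15*√2)) ≈ -1.4531e-6 + 1.1009e-6*I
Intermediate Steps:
l(K) = 4 (l(K) = 3 + K/K = 3 + 1 = 4)
F = -3497760 - 1873800*I*√2 (F = (4 + 20816)*(-90*I*√2 - 168) = 20820*(-90*I*√2 - 168) = 20820*(-168 - 90*I*√2) = -3497760 - 1873800*I*√2 ≈ -3.4978e+6 - 2.65e+6*I)
C = -437220 - 234225*I*√2 (C = -(-1)*(-3497760 - 1873800*I*√2)/8 = -(3497760 + 1873800*I*√2)/8 = -437220 - 234225*I*√2 ≈ -4.3722e+5 - 3.3124e+5*I)
1/C = 1/(-437220 - 234225*I*√2)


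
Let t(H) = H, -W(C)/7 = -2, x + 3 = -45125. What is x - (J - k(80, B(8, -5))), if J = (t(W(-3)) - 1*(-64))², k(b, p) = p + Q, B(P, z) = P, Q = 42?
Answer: -51162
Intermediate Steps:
x = -45128 (x = -3 - 45125 = -45128)
W(C) = 14 (W(C) = -7*(-2) = 14)
k(b, p) = 42 + p (k(b, p) = p + 42 = 42 + p)
J = 6084 (J = (14 - 1*(-64))² = (14 + 64)² = 78² = 6084)
x - (J - k(80, B(8, -5))) = -45128 - (6084 - (42 + 8)) = -45128 - (6084 - 1*50) = -45128 - (6084 - 50) = -45128 - 1*6034 = -45128 - 6034 = -51162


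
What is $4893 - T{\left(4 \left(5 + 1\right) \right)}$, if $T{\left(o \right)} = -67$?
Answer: $4960$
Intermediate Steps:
$4893 - T{\left(4 \left(5 + 1\right) \right)} = 4893 - -67 = 4893 + 67 = 4960$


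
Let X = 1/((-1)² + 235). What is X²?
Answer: 1/55696 ≈ 1.7955e-5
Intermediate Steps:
X = 1/236 (X = 1/(1 + 235) = 1/236 ≈ 0.0042373)
X² = (1/236)² = 1/55696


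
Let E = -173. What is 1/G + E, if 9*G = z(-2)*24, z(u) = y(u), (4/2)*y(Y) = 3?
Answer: -691/4 ≈ -172.75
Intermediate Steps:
y(Y) = 3/2 (y(Y) = (½)*3 = 3/2)
z(u) = 3/2
G = 4 (G = ((3/2)*24)/9 = (⅑)*36 = 4)
1/G + E = 1/4 - 173 = ¼ - 173 = -691/4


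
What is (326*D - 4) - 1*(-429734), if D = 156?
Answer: 480586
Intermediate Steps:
(326*D - 4) - 1*(-429734) = (326*156 - 4) - 1*(-429734) = (50856 - 4) + 429734 = 50852 + 429734 = 480586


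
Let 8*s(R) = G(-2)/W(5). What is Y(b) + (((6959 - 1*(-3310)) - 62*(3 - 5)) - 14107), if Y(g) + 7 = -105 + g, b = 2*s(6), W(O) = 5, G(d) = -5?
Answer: -15305/4 ≈ -3826.3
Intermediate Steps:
s(R) = -⅛ (s(R) = (-5/5)/8 = (-5*⅕)/8 = (⅛)*(-1) = -⅛)
b = -¼ (b = 2*(-⅛) = -¼ ≈ -0.25000)
Y(g) = -112 + g (Y(g) = -7 + (-105 + g) = -112 + g)
Y(b) + (((6959 - 1*(-3310)) - 62*(3 - 5)) - 14107) = (-112 - ¼) + (((6959 - 1*(-3310)) - 62*(3 - 5)) - 14107) = -449/4 + (((6959 + 3310) - 62*(-2)) - 14107) = -449/4 + ((10269 + 124) - 14107) = -449/4 + (10393 - 14107) = -449/4 - 3714 = -15305/4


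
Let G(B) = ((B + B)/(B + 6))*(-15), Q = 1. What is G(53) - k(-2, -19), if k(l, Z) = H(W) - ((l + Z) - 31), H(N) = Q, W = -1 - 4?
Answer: -4717/59 ≈ -79.949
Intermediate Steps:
W = -5
H(N) = 1
G(B) = -30*B/(6 + B) (G(B) = ((2*B)/(6 + B))*(-15) = (2*B/(6 + B))*(-15) = -30*B/(6 + B))
k(l, Z) = 32 - Z - l (k(l, Z) = 1 - ((l + Z) - 31) = 1 - ((Z + l) - 31) = 1 - (-31 + Z + l) = 1 + (31 - Z - l) = 32 - Z - l)
G(53) - k(-2, -19) = -30*53/(6 + 53) - (32 - 1*(-19) - 1*(-2)) = -30*53/59 - (32 + 19 + 2) = -30*53*1/59 - 1*53 = -1590/59 - 53 = -4717/59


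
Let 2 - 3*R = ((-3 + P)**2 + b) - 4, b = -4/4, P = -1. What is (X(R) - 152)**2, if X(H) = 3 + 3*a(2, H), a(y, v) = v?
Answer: 24964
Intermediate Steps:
b = -1 (b = -4*1/4 = -1)
R = -3 (R = 2/3 - (((-3 - 1)**2 - 1) - 4)/3 = 2/3 - (((-4)**2 - 1) - 4)/3 = 2/3 - ((16 - 1) - 4)/3 = 2/3 - (15 - 4)/3 = 2/3 - 1/3*11 = 2/3 - 11/3 = -3)
X(H) = 3 + 3*H
(X(R) - 152)**2 = ((3 + 3*(-3)) - 152)**2 = ((3 - 9) - 152)**2 = (-6 - 152)**2 = (-158)**2 = 24964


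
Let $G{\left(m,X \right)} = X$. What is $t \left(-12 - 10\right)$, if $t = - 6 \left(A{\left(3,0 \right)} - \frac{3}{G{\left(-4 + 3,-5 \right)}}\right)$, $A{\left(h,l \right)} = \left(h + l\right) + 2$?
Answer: $\frac{3696}{5} \approx 739.2$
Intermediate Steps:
$A{\left(h,l \right)} = 2 + h + l$
$t = - \frac{168}{5}$ ($t = - 6 \left(\left(2 + 3 + 0\right) - \frac{3}{-5}\right) = - 6 \left(5 - - \frac{3}{5}\right) = - 6 \left(5 + \frac{3}{5}\right) = \left(-6\right) \frac{28}{5} = - \frac{168}{5} \approx -33.6$)
$t \left(-12 - 10\right) = - \frac{168 \left(-12 - 10\right)}{5} = \left(- \frac{168}{5}\right) \left(-22\right) = \frac{3696}{5}$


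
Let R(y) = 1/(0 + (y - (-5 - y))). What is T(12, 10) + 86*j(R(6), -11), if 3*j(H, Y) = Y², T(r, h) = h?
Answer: 10436/3 ≈ 3478.7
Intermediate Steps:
R(y) = 1/(5 + 2*y) (R(y) = 1/(0 + (y + (5 + y))) = 1/(0 + (5 + 2*y)) = 1/(5 + 2*y))
j(H, Y) = Y²/3
T(12, 10) + 86*j(R(6), -11) = 10 + 86*((⅓)*(-11)²) = 10 + 86*((⅓)*121) = 10 + 86*(121/3) = 10 + 10406/3 = 10436/3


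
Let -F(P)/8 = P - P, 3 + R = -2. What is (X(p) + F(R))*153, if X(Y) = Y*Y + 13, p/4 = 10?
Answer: 246789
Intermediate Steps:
R = -5 (R = -3 - 2 = -5)
p = 40 (p = 4*10 = 40)
F(P) = 0 (F(P) = -8*(P - P) = -8*0 = 0)
X(Y) = 13 + Y² (X(Y) = Y² + 13 = 13 + Y²)
(X(p) + F(R))*153 = ((13 + 40²) + 0)*153 = ((13 + 1600) + 0)*153 = (1613 + 0)*153 = 1613*153 = 246789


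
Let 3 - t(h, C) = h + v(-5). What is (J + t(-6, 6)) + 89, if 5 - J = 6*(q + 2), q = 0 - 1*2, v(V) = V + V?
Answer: 113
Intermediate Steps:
v(V) = 2*V
q = -2 (q = 0 - 2 = -2)
t(h, C) = 13 - h (t(h, C) = 3 - (h + 2*(-5)) = 3 - (h - 10) = 3 - (-10 + h) = 3 + (10 - h) = 13 - h)
J = 5 (J = 5 - 6*(-2 + 2) = 5 - 6*0 = 5 - 1*0 = 5 + 0 = 5)
(J + t(-6, 6)) + 89 = (5 + (13 - 1*(-6))) + 89 = (5 + (13 + 6)) + 89 = (5 + 19) + 89 = 24 + 89 = 113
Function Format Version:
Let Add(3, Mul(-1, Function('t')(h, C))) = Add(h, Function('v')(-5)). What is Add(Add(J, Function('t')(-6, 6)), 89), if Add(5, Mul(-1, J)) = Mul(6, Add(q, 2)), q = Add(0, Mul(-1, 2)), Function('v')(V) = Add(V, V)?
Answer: 113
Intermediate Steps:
Function('v')(V) = Mul(2, V)
q = -2 (q = Add(0, -2) = -2)
Function('t')(h, C) = Add(13, Mul(-1, h)) (Function('t')(h, C) = Add(3, Mul(-1, Add(h, Mul(2, -5)))) = Add(3, Mul(-1, Add(h, -10))) = Add(3, Mul(-1, Add(-10, h))) = Add(3, Add(10, Mul(-1, h))) = Add(13, Mul(-1, h)))
J = 5 (J = Add(5, Mul(-1, Mul(6, Add(-2, 2)))) = Add(5, Mul(-1, Mul(6, 0))) = Add(5, Mul(-1, 0)) = Add(5, 0) = 5)
Add(Add(J, Function('t')(-6, 6)), 89) = Add(Add(5, Add(13, Mul(-1, -6))), 89) = Add(Add(5, Add(13, 6)), 89) = Add(Add(5, 19), 89) = Add(24, 89) = 113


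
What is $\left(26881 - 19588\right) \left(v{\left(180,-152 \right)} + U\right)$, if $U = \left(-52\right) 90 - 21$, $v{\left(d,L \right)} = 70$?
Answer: $-33773883$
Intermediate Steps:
$U = -4701$ ($U = -4680 - 21 = -4701$)
$\left(26881 - 19588\right) \left(v{\left(180,-152 \right)} + U\right) = \left(26881 - 19588\right) \left(70 - 4701\right) = 7293 \left(-4631\right) = -33773883$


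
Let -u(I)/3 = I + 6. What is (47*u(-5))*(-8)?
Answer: 1128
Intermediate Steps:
u(I) = -18 - 3*I (u(I) = -3*(I + 6) = -3*(6 + I) = -18 - 3*I)
(47*u(-5))*(-8) = (47*(-18 - 3*(-5)))*(-8) = (47*(-18 + 15))*(-8) = (47*(-3))*(-8) = -141*(-8) = 1128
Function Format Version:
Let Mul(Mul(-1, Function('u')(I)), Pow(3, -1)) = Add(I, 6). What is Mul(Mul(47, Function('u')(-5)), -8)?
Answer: 1128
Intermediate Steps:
Function('u')(I) = Add(-18, Mul(-3, I)) (Function('u')(I) = Mul(-3, Add(I, 6)) = Mul(-3, Add(6, I)) = Add(-18, Mul(-3, I)))
Mul(Mul(47, Function('u')(-5)), -8) = Mul(Mul(47, Add(-18, Mul(-3, -5))), -8) = Mul(Mul(47, Add(-18, 15)), -8) = Mul(Mul(47, -3), -8) = Mul(-141, -8) = 1128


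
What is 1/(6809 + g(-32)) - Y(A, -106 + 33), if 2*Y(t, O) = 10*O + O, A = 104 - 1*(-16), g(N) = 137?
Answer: 1394410/3473 ≈ 401.50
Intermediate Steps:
A = 120 (A = 104 + 16 = 120)
Y(t, O) = 11*O/2 (Y(t, O) = (10*O + O)/2 = (11*O)/2 = 11*O/2)
1/(6809 + g(-32)) - Y(A, -106 + 33) = 1/(6809 + 137) - 11*(-106 + 33)/2 = 1/6946 - 11*(-73)/2 = 1/6946 - 1*(-803/2) = 1/6946 + 803/2 = 1394410/3473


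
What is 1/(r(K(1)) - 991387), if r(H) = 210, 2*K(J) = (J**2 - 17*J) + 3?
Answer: -1/991177 ≈ -1.0089e-6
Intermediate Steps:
K(J) = 3/2 + J**2/2 - 17*J/2 (K(J) = ((J**2 - 17*J) + 3)/2 = (3 + J**2 - 17*J)/2 = 3/2 + J**2/2 - 17*J/2)
1/(r(K(1)) - 991387) = 1/(210 - 991387) = 1/(-991177) = -1/991177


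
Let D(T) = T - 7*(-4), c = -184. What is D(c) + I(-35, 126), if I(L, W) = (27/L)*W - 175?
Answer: -2141/5 ≈ -428.20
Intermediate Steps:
I(L, W) = -175 + 27*W/L (I(L, W) = 27*W/L - 175 = -175 + 27*W/L)
D(T) = 28 + T (D(T) = T + 28 = 28 + T)
D(c) + I(-35, 126) = (28 - 184) + (-175 + 27*126/(-35)) = -156 + (-175 + 27*126*(-1/35)) = -156 + (-175 - 486/5) = -156 - 1361/5 = -2141/5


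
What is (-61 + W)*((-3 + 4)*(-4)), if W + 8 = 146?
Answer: -308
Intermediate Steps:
W = 138 (W = -8 + 146 = 138)
(-61 + W)*((-3 + 4)*(-4)) = (-61 + 138)*((-3 + 4)*(-4)) = 77*(1*(-4)) = 77*(-4) = -308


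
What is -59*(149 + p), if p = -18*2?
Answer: -6667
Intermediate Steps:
p = -36
-59*(149 + p) = -59*(149 - 36) = -59*113 = -6667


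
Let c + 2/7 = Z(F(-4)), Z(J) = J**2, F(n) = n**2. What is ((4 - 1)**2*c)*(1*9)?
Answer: 144990/7 ≈ 20713.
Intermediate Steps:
c = 1790/7 (c = -2/7 + ((-4)**2)**2 = -2/7 + 16**2 = -2/7 + 256 = 1790/7 ≈ 255.71)
((4 - 1)**2*c)*(1*9) = ((4 - 1)**2*(1790/7))*(1*9) = (3**2*(1790/7))*9 = (9*(1790/7))*9 = (16110/7)*9 = 144990/7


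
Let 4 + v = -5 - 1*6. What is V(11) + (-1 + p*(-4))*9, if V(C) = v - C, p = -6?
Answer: 181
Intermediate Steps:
v = -15 (v = -4 + (-5 - 1*6) = -4 + (-5 - 6) = -4 - 11 = -15)
V(C) = -15 - C
V(11) + (-1 + p*(-4))*9 = (-15 - 1*11) + (-1 - 6*(-4))*9 = (-15 - 11) + (-1 + 24)*9 = -26 + 23*9 = -26 + 207 = 181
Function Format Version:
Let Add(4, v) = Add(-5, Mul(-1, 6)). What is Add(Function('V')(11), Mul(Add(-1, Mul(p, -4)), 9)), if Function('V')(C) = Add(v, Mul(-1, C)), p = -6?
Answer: 181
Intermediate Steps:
v = -15 (v = Add(-4, Add(-5, Mul(-1, 6))) = Add(-4, Add(-5, -6)) = Add(-4, -11) = -15)
Function('V')(C) = Add(-15, Mul(-1, C))
Add(Function('V')(11), Mul(Add(-1, Mul(p, -4)), 9)) = Add(Add(-15, Mul(-1, 11)), Mul(Add(-1, Mul(-6, -4)), 9)) = Add(Add(-15, -11), Mul(Add(-1, 24), 9)) = Add(-26, Mul(23, 9)) = Add(-26, 207) = 181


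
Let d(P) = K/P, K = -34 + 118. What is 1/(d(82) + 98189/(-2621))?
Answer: -107461/3915667 ≈ -0.027444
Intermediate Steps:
K = 84
d(P) = 84/P
1/(d(82) + 98189/(-2621)) = 1/(84/82 + 98189/(-2621)) = 1/(84*(1/82) + 98189*(-1/2621)) = 1/(42/41 - 98189/2621) = 1/(-3915667/107461) = -107461/3915667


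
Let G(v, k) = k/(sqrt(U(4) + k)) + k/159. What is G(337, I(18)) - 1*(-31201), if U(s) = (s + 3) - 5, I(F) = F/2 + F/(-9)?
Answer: 1653779/53 ≈ 31203.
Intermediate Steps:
I(F) = 7*F/18 (I(F) = F*(1/2) + F*(-1/9) = F/2 - F/9 = 7*F/18)
U(s) = -2 + s (U(s) = (3 + s) - 5 = -2 + s)
G(v, k) = k/159 + k/sqrt(2 + k) (G(v, k) = k/(sqrt((-2 + 4) + k)) + k/159 = k/(sqrt(2 + k)) + k*(1/159) = k/sqrt(2 + k) + k/159 = k/159 + k/sqrt(2 + k))
G(337, I(18)) - 1*(-31201) = (((7/18)*18)/159 + ((7/18)*18)/sqrt(2 + (7/18)*18)) - 1*(-31201) = ((1/159)*7 + 7/sqrt(2 + 7)) + 31201 = (7/159 + 7/sqrt(9)) + 31201 = (7/159 + 7*(1/3)) + 31201 = (7/159 + 7/3) + 31201 = 126/53 + 31201 = 1653779/53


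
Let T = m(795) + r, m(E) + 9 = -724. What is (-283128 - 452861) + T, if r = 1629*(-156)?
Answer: -990846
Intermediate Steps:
r = -254124
m(E) = -733 (m(E) = -9 - 724 = -733)
T = -254857 (T = -733 - 254124 = -254857)
(-283128 - 452861) + T = (-283128 - 452861) - 254857 = -735989 - 254857 = -990846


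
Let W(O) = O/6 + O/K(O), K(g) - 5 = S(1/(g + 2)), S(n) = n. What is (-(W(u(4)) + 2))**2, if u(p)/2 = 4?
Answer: 62500/2601 ≈ 24.029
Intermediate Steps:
u(p) = 8 (u(p) = 2*4 = 8)
K(g) = 5 + 1/(2 + g) (K(g) = 5 + 1/(g + 2) = 5 + 1/(2 + g))
W(O) = O/6 + O*(2 + O)/(11 + 5*O) (W(O) = O/6 + O/(((11 + 5*O)/(2 + O))) = O*(1/6) + O*((2 + O)/(11 + 5*O)) = O/6 + O*(2 + O)/(11 + 5*O))
(-(W(u(4)) + 2))**2 = (-((1/6)*8*(23 + 11*8)/(11 + 5*8) + 2))**2 = (-((1/6)*8*(23 + 88)/(11 + 40) + 2))**2 = (-((1/6)*8*111/51 + 2))**2 = (-((1/6)*8*(1/51)*111 + 2))**2 = (-(148/51 + 2))**2 = (-1*250/51)**2 = (-250/51)**2 = 62500/2601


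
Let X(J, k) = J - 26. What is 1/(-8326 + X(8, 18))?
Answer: -1/8344 ≈ -0.00011985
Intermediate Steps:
X(J, k) = -26 + J
1/(-8326 + X(8, 18)) = 1/(-8326 + (-26 + 8)) = 1/(-8326 - 18) = 1/(-8344) = -1/8344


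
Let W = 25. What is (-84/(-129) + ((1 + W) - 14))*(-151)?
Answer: -82144/43 ≈ -1910.3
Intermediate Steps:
(-84/(-129) + ((1 + W) - 14))*(-151) = (-84/(-129) + ((1 + 25) - 14))*(-151) = (-84*(-1/129) + (26 - 14))*(-151) = (28/43 + 12)*(-151) = (544/43)*(-151) = -82144/43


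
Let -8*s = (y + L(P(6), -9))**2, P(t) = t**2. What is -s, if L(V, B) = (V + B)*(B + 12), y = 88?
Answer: 28561/8 ≈ 3570.1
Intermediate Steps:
L(V, B) = (12 + B)*(B + V) (L(V, B) = (B + V)*(12 + B) = (12 + B)*(B + V))
s = -28561/8 (s = -(88 + ((-9)**2 + 12*(-9) + 12*6**2 - 9*6**2))**2/8 = -(88 + (81 - 108 + 12*36 - 9*36))**2/8 = -(88 + (81 - 108 + 432 - 324))**2/8 = -(88 + 81)**2/8 = -1/8*169**2 = -1/8*28561 = -28561/8 ≈ -3570.1)
-s = -1*(-28561/8) = 28561/8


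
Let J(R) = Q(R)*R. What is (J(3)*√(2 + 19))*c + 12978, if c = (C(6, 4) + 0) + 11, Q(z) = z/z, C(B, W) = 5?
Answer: 12978 + 48*√21 ≈ 13198.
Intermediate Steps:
Q(z) = 1
J(R) = R (J(R) = 1*R = R)
c = 16 (c = (5 + 0) + 11 = 5 + 11 = 16)
(J(3)*√(2 + 19))*c + 12978 = (3*√(2 + 19))*16 + 12978 = (3*√21)*16 + 12978 = 48*√21 + 12978 = 12978 + 48*√21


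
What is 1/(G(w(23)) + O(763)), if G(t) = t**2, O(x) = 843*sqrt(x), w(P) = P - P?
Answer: sqrt(763)/643209 ≈ 4.2945e-5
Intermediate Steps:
w(P) = 0
1/(G(w(23)) + O(763)) = 1/(0**2 + 843*sqrt(763)) = 1/(0 + 843*sqrt(763)) = 1/(843*sqrt(763)) = sqrt(763)/643209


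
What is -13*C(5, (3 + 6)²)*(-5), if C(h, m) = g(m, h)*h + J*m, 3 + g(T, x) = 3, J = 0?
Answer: 0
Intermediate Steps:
g(T, x) = 0 (g(T, x) = -3 + 3 = 0)
C(h, m) = 0 (C(h, m) = 0*h + 0*m = 0 + 0 = 0)
-13*C(5, (3 + 6)²)*(-5) = -13*0*(-5) = 0*(-5) = 0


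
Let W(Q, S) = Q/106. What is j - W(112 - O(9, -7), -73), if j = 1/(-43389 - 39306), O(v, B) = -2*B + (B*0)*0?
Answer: -4052108/4382835 ≈ -0.92454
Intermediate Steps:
O(v, B) = -2*B (O(v, B) = -2*B + 0*0 = -2*B + 0 = -2*B)
W(Q, S) = Q/106 (W(Q, S) = Q*(1/106) = Q/106)
j = -1/82695 (j = 1/(-82695) = -1/82695 ≈ -1.2093e-5)
j - W(112 - O(9, -7), -73) = -1/82695 - (112 - (-2)*(-7))/106 = -1/82695 - (112 - 1*14)/106 = -1/82695 - (112 - 14)/106 = -1/82695 - 98/106 = -1/82695 - 1*49/53 = -1/82695 - 49/53 = -4052108/4382835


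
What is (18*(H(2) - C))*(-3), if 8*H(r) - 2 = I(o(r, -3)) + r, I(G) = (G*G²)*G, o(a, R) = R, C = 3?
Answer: -1647/4 ≈ -411.75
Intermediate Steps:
I(G) = G⁴ (I(G) = G³*G = G⁴)
H(r) = 83/8 + r/8 (H(r) = ¼ + ((-3)⁴ + r)/8 = ¼ + (81 + r)/8 = ¼ + (81/8 + r/8) = 83/8 + r/8)
(18*(H(2) - C))*(-3) = (18*((83/8 + (⅛)*2) - 1*3))*(-3) = (18*((83/8 + ¼) - 3))*(-3) = (18*(85/8 - 3))*(-3) = (18*(61/8))*(-3) = (549/4)*(-3) = -1647/4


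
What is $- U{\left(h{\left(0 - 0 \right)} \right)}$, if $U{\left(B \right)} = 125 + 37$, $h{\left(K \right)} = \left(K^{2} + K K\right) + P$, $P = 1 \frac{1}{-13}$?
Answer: $-162$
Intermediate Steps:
$P = - \frac{1}{13}$ ($P = 1 \left(- \frac{1}{13}\right) = - \frac{1}{13} \approx -0.076923$)
$h{\left(K \right)} = - \frac{1}{13} + 2 K^{2}$ ($h{\left(K \right)} = \left(K^{2} + K K\right) - \frac{1}{13} = \left(K^{2} + K^{2}\right) - \frac{1}{13} = 2 K^{2} - \frac{1}{13} = - \frac{1}{13} + 2 K^{2}$)
$U{\left(B \right)} = 162$
$- U{\left(h{\left(0 - 0 \right)} \right)} = \left(-1\right) 162 = -162$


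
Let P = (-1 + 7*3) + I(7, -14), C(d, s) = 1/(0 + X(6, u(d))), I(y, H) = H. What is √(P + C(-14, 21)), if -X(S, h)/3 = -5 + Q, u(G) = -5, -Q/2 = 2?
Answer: √489/9 ≈ 2.4570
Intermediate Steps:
Q = -4 (Q = -2*2 = -4)
X(S, h) = 27 (X(S, h) = -3*(-5 - 4) = -3*(-9) = 27)
C(d, s) = 1/27 (C(d, s) = 1/(0 + 27) = 1/27)
P = 6 (P = (-1 + 7*3) - 14 = (-1 + 21) - 14 = 20 - 14 = 6)
√(P + C(-14, 21)) = √(6 + 1/27) = √(163/27) = √489/9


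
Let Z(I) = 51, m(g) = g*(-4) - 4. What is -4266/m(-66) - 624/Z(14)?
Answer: -63301/2210 ≈ -28.643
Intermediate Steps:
m(g) = -4 - 4*g (m(g) = -4*g - 4 = -4 - 4*g)
-4266/m(-66) - 624/Z(14) = -4266/(-4 - 4*(-66)) - 624/51 = -4266/(-4 + 264) - 624*1/51 = -4266/260 - 208/17 = -4266*1/260 - 208/17 = -2133/130 - 208/17 = -63301/2210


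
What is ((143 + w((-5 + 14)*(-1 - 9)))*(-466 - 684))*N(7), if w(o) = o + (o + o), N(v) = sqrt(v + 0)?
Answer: 146050*sqrt(7) ≈ 3.8641e+5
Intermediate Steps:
N(v) = sqrt(v)
w(o) = 3*o (w(o) = o + 2*o = 3*o)
((143 + w((-5 + 14)*(-1 - 9)))*(-466 - 684))*N(7) = ((143 + 3*((-5 + 14)*(-1 - 9)))*(-466 - 684))*sqrt(7) = ((143 + 3*(9*(-10)))*(-1150))*sqrt(7) = ((143 + 3*(-90))*(-1150))*sqrt(7) = ((143 - 270)*(-1150))*sqrt(7) = (-127*(-1150))*sqrt(7) = 146050*sqrt(7)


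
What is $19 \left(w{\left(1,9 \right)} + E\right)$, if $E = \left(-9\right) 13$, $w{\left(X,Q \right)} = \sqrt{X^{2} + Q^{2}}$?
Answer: $-2223 + 19 \sqrt{82} \approx -2050.9$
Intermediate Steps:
$w{\left(X,Q \right)} = \sqrt{Q^{2} + X^{2}}$
$E = -117$
$19 \left(w{\left(1,9 \right)} + E\right) = 19 \left(\sqrt{9^{2} + 1^{2}} - 117\right) = 19 \left(\sqrt{81 + 1} - 117\right) = 19 \left(\sqrt{82} - 117\right) = 19 \left(-117 + \sqrt{82}\right) = -2223 + 19 \sqrt{82}$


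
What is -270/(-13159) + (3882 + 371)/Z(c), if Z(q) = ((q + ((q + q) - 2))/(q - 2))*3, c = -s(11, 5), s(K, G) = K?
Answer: 727576301/1381695 ≈ 526.58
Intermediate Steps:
c = -11 (c = -1*11 = -11)
Z(q) = 3*(-2 + 3*q)/(-2 + q) (Z(q) = ((q + (2*q - 2))/(-2 + q))*3 = ((q + (-2 + 2*q))/(-2 + q))*3 = ((-2 + 3*q)/(-2 + q))*3 = 3*(-2 + 3*q)/(-2 + q))
-270/(-13159) + (3882 + 371)/Z(c) = -270/(-13159) + (3882 + 371)/((3*(-2 + 3*(-11))/(-2 - 11))) = -270*(-1/13159) + 4253/((3*(-2 - 33)/(-13))) = 270/13159 + 4253/((3*(-1/13)*(-35))) = 270/13159 + 4253/(105/13) = 270/13159 + 4253*(13/105) = 270/13159 + 55289/105 = 727576301/1381695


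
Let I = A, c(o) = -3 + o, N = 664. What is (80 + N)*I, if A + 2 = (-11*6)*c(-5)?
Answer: 391344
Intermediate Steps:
A = 526 (A = -2 + (-11*6)*(-3 - 5) = -2 - 66*(-8) = -2 + 528 = 526)
I = 526
(80 + N)*I = (80 + 664)*526 = 744*526 = 391344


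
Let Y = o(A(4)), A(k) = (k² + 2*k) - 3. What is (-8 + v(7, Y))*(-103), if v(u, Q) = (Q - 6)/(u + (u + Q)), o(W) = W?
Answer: 5459/7 ≈ 779.86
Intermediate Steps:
A(k) = -3 + k² + 2*k
Y = 21 (Y = -3 + 4² + 2*4 = -3 + 16 + 8 = 21)
v(u, Q) = (-6 + Q)/(Q + 2*u) (v(u, Q) = (-6 + Q)/(u + (Q + u)) = (-6 + Q)/(Q + 2*u))
(-8 + v(7, Y))*(-103) = (-8 + (-6 + 21)/(21 + 2*7))*(-103) = (-8 + 15/(21 + 14))*(-103) = (-8 + 15/35)*(-103) = (-8 + (1/35)*15)*(-103) = (-8 + 3/7)*(-103) = -53/7*(-103) = 5459/7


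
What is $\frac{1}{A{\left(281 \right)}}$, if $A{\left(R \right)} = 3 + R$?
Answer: $\frac{1}{284} \approx 0.0035211$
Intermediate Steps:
$\frac{1}{A{\left(281 \right)}} = \frac{1}{3 + 281} = \frac{1}{284}$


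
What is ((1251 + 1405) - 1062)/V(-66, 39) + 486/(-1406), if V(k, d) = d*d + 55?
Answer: 368807/553964 ≈ 0.66576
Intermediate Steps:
V(k, d) = 55 + d**2 (V(k, d) = d**2 + 55 = 55 + d**2)
((1251 + 1405) - 1062)/V(-66, 39) + 486/(-1406) = ((1251 + 1405) - 1062)/(55 + 39**2) + 486/(-1406) = (2656 - 1062)/(55 + 1521) + 486*(-1/1406) = 1594/1576 - 243/703 = 1594*(1/1576) - 243/703 = 797/788 - 243/703 = 368807/553964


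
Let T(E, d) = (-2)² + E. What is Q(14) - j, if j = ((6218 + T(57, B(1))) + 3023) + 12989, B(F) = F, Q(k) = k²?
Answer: -22095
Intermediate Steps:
T(E, d) = 4 + E
j = 22291 (j = ((6218 + (4 + 57)) + 3023) + 12989 = ((6218 + 61) + 3023) + 12989 = (6279 + 3023) + 12989 = 9302 + 12989 = 22291)
Q(14) - j = 14² - 1*22291 = 196 - 22291 = -22095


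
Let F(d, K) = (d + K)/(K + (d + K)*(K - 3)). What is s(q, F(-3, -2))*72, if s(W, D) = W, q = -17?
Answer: -1224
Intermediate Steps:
F(d, K) = (K + d)/(K + (-3 + K)*(K + d)) (F(d, K) = (K + d)/(K + (K + d)*(-3 + K)) = (K + d)/(K + (-3 + K)*(K + d)))
s(q, F(-3, -2))*72 = -17*72 = -1224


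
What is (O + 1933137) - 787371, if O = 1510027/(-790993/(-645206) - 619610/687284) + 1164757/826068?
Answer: 86162709097042140766223/14854844567412492 ≈ 5.8003e+6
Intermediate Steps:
O = 69142533256416199457351/14854844567412492 (O = 1510027/(-790993*(-1/645206) - 619610*1/687284) + 1164757*(1/826068) = 1510027/(790993/645206 - 309805/343642) + 1164757/826068 = 1510027/(17982592919/55429970063) + 1164757/826068 = 1510027*(55429970063/17982592919) + 1164757/826068 = 83700751404321701/17982592919 + 1164757/826068 = 69142533256416199457351/14854844567412492 ≈ 4.6545e+6)
(O + 1933137) - 787371 = (69142533256416199457351/14854844567412492 + 1933137) - 787371 = 97858982918930282004755/14854844567412492 - 787371 = 86162709097042140766223/14854844567412492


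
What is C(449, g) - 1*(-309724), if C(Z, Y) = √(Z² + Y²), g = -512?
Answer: 309724 + √463745 ≈ 3.1041e+5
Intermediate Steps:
C(Z, Y) = √(Y² + Z²)
C(449, g) - 1*(-309724) = √((-512)² + 449²) - 1*(-309724) = √(262144 + 201601) + 309724 = √463745 + 309724 = 309724 + √463745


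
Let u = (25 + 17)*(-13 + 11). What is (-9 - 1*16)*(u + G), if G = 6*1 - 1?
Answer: 1975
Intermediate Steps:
G = 5 (G = 6 - 1 = 5)
u = -84 (u = 42*(-2) = -84)
(-9 - 1*16)*(u + G) = (-9 - 1*16)*(-84 + 5) = (-9 - 16)*(-79) = -25*(-79) = 1975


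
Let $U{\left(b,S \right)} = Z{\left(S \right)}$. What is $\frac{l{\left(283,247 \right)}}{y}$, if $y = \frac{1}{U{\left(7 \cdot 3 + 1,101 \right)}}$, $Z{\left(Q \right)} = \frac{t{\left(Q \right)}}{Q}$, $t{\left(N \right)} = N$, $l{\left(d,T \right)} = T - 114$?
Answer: $133$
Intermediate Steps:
$l{\left(d,T \right)} = -114 + T$
$Z{\left(Q \right)} = 1$ ($Z{\left(Q \right)} = \frac{Q}{Q} = 1$)
$U{\left(b,S \right)} = 1$
$y = 1$ ($y = 1^{-1} = 1$)
$\frac{l{\left(283,247 \right)}}{y} = \frac{-114 + 247}{1} = 133 \cdot 1 = 133$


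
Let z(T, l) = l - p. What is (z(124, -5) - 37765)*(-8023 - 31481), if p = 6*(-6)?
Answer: 1490643936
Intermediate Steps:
p = -36
z(T, l) = 36 + l (z(T, l) = l - 1*(-36) = l + 36 = 36 + l)
(z(124, -5) - 37765)*(-8023 - 31481) = ((36 - 5) - 37765)*(-8023 - 31481) = (31 - 37765)*(-39504) = -37734*(-39504) = 1490643936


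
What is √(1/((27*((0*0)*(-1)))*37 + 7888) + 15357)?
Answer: √59720056381/1972 ≈ 123.92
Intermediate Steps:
√(1/((27*((0*0)*(-1)))*37 + 7888) + 15357) = √(1/((27*(0*(-1)))*37 + 7888) + 15357) = √(1/((27*0)*37 + 7888) + 15357) = √(1/(0*37 + 7888) + 15357) = √(1/(0 + 7888) + 15357) = √(1/7888 + 15357) = √(121136017/7888) = √59720056381/1972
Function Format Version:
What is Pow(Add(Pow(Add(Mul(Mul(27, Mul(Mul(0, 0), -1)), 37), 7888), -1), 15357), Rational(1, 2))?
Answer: Mul(Rational(1, 1972), Pow(59720056381, Rational(1, 2))) ≈ 123.92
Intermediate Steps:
Pow(Add(Pow(Add(Mul(Mul(27, Mul(Mul(0, 0), -1)), 37), 7888), -1), 15357), Rational(1, 2)) = Pow(Add(Pow(Add(Mul(Mul(27, Mul(0, -1)), 37), 7888), -1), 15357), Rational(1, 2)) = Pow(Add(Pow(Add(Mul(Mul(27, 0), 37), 7888), -1), 15357), Rational(1, 2)) = Pow(Add(Pow(Add(Mul(0, 37), 7888), -1), 15357), Rational(1, 2)) = Pow(Add(Pow(Add(0, 7888), -1), 15357), Rational(1, 2)) = Pow(Add(Pow(7888, -1), 15357), Rational(1, 2)) = Pow(Add(Rational(1, 7888), 15357), Rational(1, 2)) = Pow(Rational(121136017, 7888), Rational(1, 2)) = Mul(Rational(1, 1972), Pow(59720056381, Rational(1, 2)))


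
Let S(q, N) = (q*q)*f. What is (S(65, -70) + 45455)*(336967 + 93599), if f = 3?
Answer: 25028801580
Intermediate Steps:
S(q, N) = 3*q**2 (S(q, N) = (q*q)*3 = q**2*3 = 3*q**2)
(S(65, -70) + 45455)*(336967 + 93599) = (3*65**2 + 45455)*(336967 + 93599) = (3*4225 + 45455)*430566 = (12675 + 45455)*430566 = 58130*430566 = 25028801580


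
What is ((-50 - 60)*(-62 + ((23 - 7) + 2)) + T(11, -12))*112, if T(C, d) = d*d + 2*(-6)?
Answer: 556864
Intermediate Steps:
T(C, d) = -12 + d² (T(C, d) = d² - 12 = -12 + d²)
((-50 - 60)*(-62 + ((23 - 7) + 2)) + T(11, -12))*112 = ((-50 - 60)*(-62 + ((23 - 7) + 2)) + (-12 + (-12)²))*112 = (-110*(-62 + (16 + 2)) + (-12 + 144))*112 = (-110*(-62 + 18) + 132)*112 = (-110*(-44) + 132)*112 = (4840 + 132)*112 = 4972*112 = 556864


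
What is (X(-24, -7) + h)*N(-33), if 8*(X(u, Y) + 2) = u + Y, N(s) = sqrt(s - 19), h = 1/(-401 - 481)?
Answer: -20731*I*sqrt(13)/1764 ≈ -42.373*I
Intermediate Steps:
h = -1/882 (h = 1/(-882) = -1/882 ≈ -0.0011338)
N(s) = sqrt(-19 + s)
X(u, Y) = -2 + Y/8 + u/8 (X(u, Y) = -2 + (u + Y)/8 = -2 + (Y + u)/8 = -2 + (Y/8 + u/8) = -2 + Y/8 + u/8)
(X(-24, -7) + h)*N(-33) = ((-2 + (1/8)*(-7) + (1/8)*(-24)) - 1/882)*sqrt(-19 - 33) = ((-2 - 7/8 - 3) - 1/882)*sqrt(-52) = (-47/8 - 1/882)*(2*I*sqrt(13)) = -20731*I*sqrt(13)/1764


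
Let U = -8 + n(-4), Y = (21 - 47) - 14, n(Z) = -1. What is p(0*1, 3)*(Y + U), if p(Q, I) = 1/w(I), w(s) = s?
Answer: -49/3 ≈ -16.333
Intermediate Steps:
p(Q, I) = 1/I
Y = -40 (Y = -26 - 14 = -40)
U = -9 (U = -8 - 1 = -9)
p(0*1, 3)*(Y + U) = (-40 - 9)/3 = (1/3)*(-49) = -49/3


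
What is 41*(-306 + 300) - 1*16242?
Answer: -16488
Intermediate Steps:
41*(-306 + 300) - 1*16242 = 41*(-6) - 16242 = -246 - 16242 = -16488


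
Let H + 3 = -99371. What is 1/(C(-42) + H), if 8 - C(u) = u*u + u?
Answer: -1/101088 ≈ -9.8924e-6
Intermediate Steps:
C(u) = 8 - u - u² (C(u) = 8 - (u*u + u) = 8 - (u² + u) = 8 - (u + u²) = 8 + (-u - u²) = 8 - u - u²)
H = -99374 (H = -3 - 99371 = -99374)
1/(C(-42) + H) = 1/((8 - 1*(-42) - 1*(-42)²) - 99374) = 1/((8 + 42 - 1*1764) - 99374) = 1/((8 + 42 - 1764) - 99374) = 1/(-1714 - 99374) = 1/(-101088) = -1/101088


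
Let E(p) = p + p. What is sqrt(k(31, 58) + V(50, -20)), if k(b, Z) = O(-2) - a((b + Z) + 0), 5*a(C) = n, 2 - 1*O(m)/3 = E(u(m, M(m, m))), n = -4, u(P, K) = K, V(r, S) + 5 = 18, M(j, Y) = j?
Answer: sqrt(795)/5 ≈ 5.6391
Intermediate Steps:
V(r, S) = 13 (V(r, S) = -5 + 18 = 13)
E(p) = 2*p
O(m) = 6 - 6*m
a(C) = -4/5 (a(C) = (1/5)*(-4) = -4/5)
k(b, Z) = 94/5 (k(b, Z) = (6 - 6*(-2)) - 1*(-4/5) = (6 + 12) + 4/5 = 18 + 4/5 = 94/5)
sqrt(k(31, 58) + V(50, -20)) = sqrt(94/5 + 13) = sqrt(159/5) = sqrt(795)/5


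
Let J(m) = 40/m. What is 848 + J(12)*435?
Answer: 2298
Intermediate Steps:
848 + J(12)*435 = 848 + (40/12)*435 = 848 + (40*(1/12))*435 = 848 + (10/3)*435 = 848 + 1450 = 2298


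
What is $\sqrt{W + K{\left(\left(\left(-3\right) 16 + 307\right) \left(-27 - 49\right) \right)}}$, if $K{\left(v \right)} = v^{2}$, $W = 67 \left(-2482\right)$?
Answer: $9 \sqrt{4781402} \approx 19680.0$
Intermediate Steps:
$W = -166294$
$\sqrt{W + K{\left(\left(\left(-3\right) 16 + 307\right) \left(-27 - 49\right) \right)}} = \sqrt{-166294 + \left(\left(\left(-3\right) 16 + 307\right) \left(-27 - 49\right)\right)^{2}} = \sqrt{-166294 + \left(\left(-48 + 307\right) \left(-76\right)\right)^{2}} = \sqrt{-166294 + \left(259 \left(-76\right)\right)^{2}} = \sqrt{-166294 + \left(-19684\right)^{2}} = \sqrt{-166294 + 387459856} = \sqrt{387293562} = 9 \sqrt{4781402}$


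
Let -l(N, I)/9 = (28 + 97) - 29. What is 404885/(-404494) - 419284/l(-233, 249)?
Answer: 21156005207/43685352 ≈ 484.28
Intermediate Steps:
l(N, I) = -864 (l(N, I) = -9*((28 + 97) - 29) = -9*(125 - 29) = -9*96 = -864)
404885/(-404494) - 419284/l(-233, 249) = 404885/(-404494) - 419284/(-864) = 404885*(-1/404494) - 419284*(-1/864) = -404885/404494 + 104821/216 = 21156005207/43685352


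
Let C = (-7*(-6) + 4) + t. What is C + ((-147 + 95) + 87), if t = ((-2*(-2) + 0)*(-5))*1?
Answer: 61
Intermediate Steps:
t = -20 (t = ((4 + 0)*(-5))*1 = (4*(-5))*1 = -20*1 = -20)
C = 26 (C = (-7*(-6) + 4) - 20 = (42 + 4) - 20 = 46 - 20 = 26)
C + ((-147 + 95) + 87) = 26 + ((-147 + 95) + 87) = 26 + (-52 + 87) = 26 + 35 = 61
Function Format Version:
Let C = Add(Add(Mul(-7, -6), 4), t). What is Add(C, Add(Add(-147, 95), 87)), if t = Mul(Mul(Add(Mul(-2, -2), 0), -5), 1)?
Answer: 61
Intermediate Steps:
t = -20 (t = Mul(Mul(Add(4, 0), -5), 1) = Mul(Mul(4, -5), 1) = Mul(-20, 1) = -20)
C = 26 (C = Add(Add(Mul(-7, -6), 4), -20) = Add(Add(42, 4), -20) = Add(46, -20) = 26)
Add(C, Add(Add(-147, 95), 87)) = Add(26, Add(Add(-147, 95), 87)) = Add(26, Add(-52, 87)) = Add(26, 35) = 61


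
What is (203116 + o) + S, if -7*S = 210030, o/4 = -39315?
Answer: 110962/7 ≈ 15852.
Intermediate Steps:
o = -157260 (o = 4*(-39315) = -157260)
S = -210030/7 (S = -⅐*210030 = -210030/7 ≈ -30004.)
(203116 + o) + S = (203116 - 157260) - 210030/7 = 45856 - 210030/7 = 110962/7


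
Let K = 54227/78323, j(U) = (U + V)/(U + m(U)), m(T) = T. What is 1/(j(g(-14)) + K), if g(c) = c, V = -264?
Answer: 22378/237675 ≈ 0.094154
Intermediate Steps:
j(U) = (-264 + U)/(2*U) (j(U) = (U - 264)/(U + U) = (-264 + U)/((2*U)) = (-264 + U)*(1/(2*U)) = (-264 + U)/(2*U))
K = 54227/78323 (K = 54227*(1/78323) = 54227/78323 ≈ 0.69235)
1/(j(g(-14)) + K) = 1/((½)*(-264 - 14)/(-14) + 54227/78323) = 1/((½)*(-1/14)*(-278) + 54227/78323) = 1/(139/14 + 54227/78323) = 1/(237675/22378) = 22378/237675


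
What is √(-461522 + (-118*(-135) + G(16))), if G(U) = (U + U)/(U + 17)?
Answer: 2*I*√121312158/33 ≈ 667.53*I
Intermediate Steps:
G(U) = 2*U/(17 + U) (G(U) = (2*U)/(17 + U) = 2*U/(17 + U))
√(-461522 + (-118*(-135) + G(16))) = √(-461522 + (-118*(-135) + 2*16/(17 + 16))) = √(-461522 + (15930 + 2*16/33)) = √(-461522 + (15930 + 2*16*(1/33))) = √(-461522 + (15930 + 32/33)) = √(-461522 + 525722/33) = √(-14704504/33) = 2*I*√121312158/33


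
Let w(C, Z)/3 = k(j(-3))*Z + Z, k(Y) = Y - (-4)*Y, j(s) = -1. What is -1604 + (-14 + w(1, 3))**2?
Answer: 896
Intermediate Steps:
k(Y) = 5*Y (k(Y) = Y + 4*Y = 5*Y)
w(C, Z) = -12*Z (w(C, Z) = 3*((5*(-1))*Z + Z) = 3*(-5*Z + Z) = 3*(-4*Z) = -12*Z)
-1604 + (-14 + w(1, 3))**2 = -1604 + (-14 - 12*3)**2 = -1604 + (-14 - 36)**2 = -1604 + (-50)**2 = -1604 + 2500 = 896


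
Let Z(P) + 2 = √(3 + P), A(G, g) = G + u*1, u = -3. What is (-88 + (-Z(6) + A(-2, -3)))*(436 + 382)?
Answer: -76892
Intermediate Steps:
A(G, g) = -3 + G (A(G, g) = G - 3*1 = G - 3 = -3 + G)
Z(P) = -2 + √(3 + P)
(-88 + (-Z(6) + A(-2, -3)))*(436 + 382) = (-88 + (-(-2 + √(3 + 6)) + (-3 - 2)))*(436 + 382) = (-88 + (-(-2 + √9) - 5))*818 = (-88 + (-(-2 + 3) - 5))*818 = (-88 + (-1*1 - 5))*818 = (-88 + (-1 - 5))*818 = (-88 - 6)*818 = -94*818 = -76892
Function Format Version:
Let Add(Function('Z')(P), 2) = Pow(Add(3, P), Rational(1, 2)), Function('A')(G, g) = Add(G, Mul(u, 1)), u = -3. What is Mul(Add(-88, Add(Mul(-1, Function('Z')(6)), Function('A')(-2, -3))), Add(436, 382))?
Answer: -76892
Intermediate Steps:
Function('A')(G, g) = Add(-3, G) (Function('A')(G, g) = Add(G, Mul(-3, 1)) = Add(G, -3) = Add(-3, G))
Function('Z')(P) = Add(-2, Pow(Add(3, P), Rational(1, 2)))
Mul(Add(-88, Add(Mul(-1, Function('Z')(6)), Function('A')(-2, -3))), Add(436, 382)) = Mul(Add(-88, Add(Mul(-1, Add(-2, Pow(Add(3, 6), Rational(1, 2)))), Add(-3, -2))), Add(436, 382)) = Mul(Add(-88, Add(Mul(-1, Add(-2, Pow(9, Rational(1, 2)))), -5)), 818) = Mul(Add(-88, Add(Mul(-1, Add(-2, 3)), -5)), 818) = Mul(Add(-88, Add(Mul(-1, 1), -5)), 818) = Mul(Add(-88, Add(-1, -5)), 818) = Mul(Add(-88, -6), 818) = Mul(-94, 818) = -76892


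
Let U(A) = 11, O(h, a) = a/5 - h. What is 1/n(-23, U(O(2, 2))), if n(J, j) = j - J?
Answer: 1/34 ≈ 0.029412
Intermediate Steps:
O(h, a) = -h + a/5 (O(h, a) = a*(⅕) - h = a/5 - h = -h + a/5)
n(J, j) = j - J
1/n(-23, U(O(2, 2))) = 1/(11 - 1*(-23)) = 1/(11 + 23) = 1/34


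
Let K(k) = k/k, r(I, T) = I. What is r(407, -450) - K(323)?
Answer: 406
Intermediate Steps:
K(k) = 1
r(407, -450) - K(323) = 407 - 1*1 = 407 - 1 = 406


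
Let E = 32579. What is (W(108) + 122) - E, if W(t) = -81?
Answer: -32538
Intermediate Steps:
(W(108) + 122) - E = (-81 + 122) - 1*32579 = 41 - 32579 = -32538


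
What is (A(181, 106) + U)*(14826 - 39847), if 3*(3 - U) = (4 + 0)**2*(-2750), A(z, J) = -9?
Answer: -1100473622/3 ≈ -3.6682e+8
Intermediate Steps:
U = 44009/3 (U = 3 - (4 + 0)**2*(-2750)/3 = 3 - 4**2*(-2750)/3 = 3 - 16*(-2750)/3 = 3 - 1/3*(-44000) = 3 + 44000/3 = 44009/3 ≈ 14670.)
(A(181, 106) + U)*(14826 - 39847) = (-9 + 44009/3)*(14826 - 39847) = (43982/3)*(-25021) = -1100473622/3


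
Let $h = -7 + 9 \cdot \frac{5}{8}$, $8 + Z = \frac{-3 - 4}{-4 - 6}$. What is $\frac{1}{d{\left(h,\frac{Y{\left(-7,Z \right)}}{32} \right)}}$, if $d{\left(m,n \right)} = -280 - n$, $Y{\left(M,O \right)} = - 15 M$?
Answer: $- \frac{32}{9065} \approx -0.0035301$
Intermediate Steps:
$Z = - \frac{73}{10}$ ($Z = -8 + \frac{-3 - 4}{-4 - 6} = -8 - \frac{7}{-10} = -8 - - \frac{7}{10} = -8 + \frac{7}{10} = - \frac{73}{10} \approx -7.3$)
$h = - \frac{11}{8}$ ($h = -7 + 9 \cdot 5 \cdot \frac{1}{8} = -7 + 9 \cdot \frac{5}{8} = -7 + \frac{45}{8} = - \frac{11}{8} \approx -1.375$)
$\frac{1}{d{\left(h,\frac{Y{\left(-7,Z \right)}}{32} \right)}} = \frac{1}{-280 - \frac{\left(-15\right) \left(-7\right)}{32}} = \frac{1}{-280 - 105 \cdot \frac{1}{32}} = \frac{1}{-280 - \frac{105}{32}} = \frac{1}{- \frac{9065}{32}} = - \frac{32}{9065}$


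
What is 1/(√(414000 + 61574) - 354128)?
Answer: -177064/62703082405 - √475574/125406164810 ≈ -2.8293e-6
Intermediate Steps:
1/(√(414000 + 61574) - 354128) = 1/(√475574 - 354128) = 1/(-354128 + √475574)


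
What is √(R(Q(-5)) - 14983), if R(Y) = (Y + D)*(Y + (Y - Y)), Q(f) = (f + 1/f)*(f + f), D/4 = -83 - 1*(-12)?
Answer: I*√27047 ≈ 164.46*I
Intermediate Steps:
D = -284 (D = 4*(-83 - 1*(-12)) = 4*(-83 + 12) = 4*(-71) = -284)
Q(f) = 2*f*(f + 1/f) (Q(f) = (f + 1/f)*(2*f) = 2*f*(f + 1/f))
R(Y) = Y*(-284 + Y) (R(Y) = (Y - 284)*(Y + (Y - Y)) = (-284 + Y)*(Y + 0) = (-284 + Y)*Y = Y*(-284 + Y))
√(R(Q(-5)) - 14983) = √((2 + 2*(-5)²)*(-284 + (2 + 2*(-5)²)) - 14983) = √((2 + 2*25)*(-284 + (2 + 2*25)) - 14983) = √((2 + 50)*(-284 + (2 + 50)) - 14983) = √(52*(-284 + 52) - 14983) = √(52*(-232) - 14983) = √(-12064 - 14983) = √(-27047) = I*√27047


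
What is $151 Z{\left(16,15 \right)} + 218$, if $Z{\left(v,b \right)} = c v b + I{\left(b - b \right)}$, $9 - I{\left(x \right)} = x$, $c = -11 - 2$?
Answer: $-469543$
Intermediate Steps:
$c = -13$ ($c = -11 - 2 = -13$)
$I{\left(x \right)} = 9 - x$
$Z{\left(v,b \right)} = 9 - 13 b v$ ($Z{\left(v,b \right)} = - 13 v b + \left(9 - \left(b - b\right)\right) = - 13 b v + \left(9 - 0\right) = - 13 b v + \left(9 + 0\right) = - 13 b v + 9 = 9 - 13 b v$)
$151 Z{\left(16,15 \right)} + 218 = 151 \left(9 - 195 \cdot 16\right) + 218 = 151 \left(9 - 3120\right) + 218 = 151 \left(-3111\right) + 218 = -469761 + 218 = -469543$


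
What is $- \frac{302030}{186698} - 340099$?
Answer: $- \frac{31748052566}{93349} \approx -3.401 \cdot 10^{5}$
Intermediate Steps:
$- \frac{302030}{186698} - 340099 = \left(-302030\right) \frac{1}{186698} - 340099 = - \frac{151015}{93349} - 340099 = - \frac{31748052566}{93349}$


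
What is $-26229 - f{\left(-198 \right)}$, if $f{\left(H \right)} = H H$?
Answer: $-65433$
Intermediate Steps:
$f{\left(H \right)} = H^{2}$
$-26229 - f{\left(-198 \right)} = -26229 - \left(-198\right)^{2} = -26229 - 39204 = -65433$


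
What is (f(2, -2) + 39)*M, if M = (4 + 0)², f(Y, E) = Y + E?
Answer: 624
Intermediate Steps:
f(Y, E) = E + Y
M = 16 (M = 4² = 16)
(f(2, -2) + 39)*M = ((-2 + 2) + 39)*16 = (0 + 39)*16 = 39*16 = 624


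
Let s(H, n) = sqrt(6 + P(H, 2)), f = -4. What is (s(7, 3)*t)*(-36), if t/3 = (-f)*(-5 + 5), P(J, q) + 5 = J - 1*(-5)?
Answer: 0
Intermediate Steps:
P(J, q) = J (P(J, q) = -5 + (J - 1*(-5)) = -5 + (J + 5) = -5 + (5 + J) = J)
s(H, n) = sqrt(6 + H)
t = 0 (t = 3*((-1*(-4))*(-5 + 5)) = 3*(4*0) = 3*0 = 0)
(s(7, 3)*t)*(-36) = (sqrt(6 + 7)*0)*(-36) = (sqrt(13)*0)*(-36) = 0*(-36) = 0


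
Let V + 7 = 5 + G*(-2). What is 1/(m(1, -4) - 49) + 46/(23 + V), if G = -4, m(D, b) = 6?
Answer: 1949/1247 ≈ 1.5630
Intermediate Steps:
V = 6 (V = -7 + (5 - 4*(-2)) = -7 + (5 + 8) = -7 + 13 = 6)
1/(m(1, -4) - 49) + 46/(23 + V) = 1/(6 - 49) + 46/(23 + 6) = 1/(-43) + 46/29 = -1/43 + 46*(1/29) = -1/43 + 46/29 = 1949/1247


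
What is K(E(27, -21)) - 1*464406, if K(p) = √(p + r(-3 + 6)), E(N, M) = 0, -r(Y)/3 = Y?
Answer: -464406 + 3*I ≈ -4.6441e+5 + 3.0*I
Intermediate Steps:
r(Y) = -3*Y
K(p) = √(-9 + p) (K(p) = √(p - 3*(-3 + 6)) = √(p - 3*3) = √(p - 9) = √(-9 + p))
K(E(27, -21)) - 1*464406 = √(-9 + 0) - 1*464406 = √(-9) - 464406 = 3*I - 464406 = -464406 + 3*I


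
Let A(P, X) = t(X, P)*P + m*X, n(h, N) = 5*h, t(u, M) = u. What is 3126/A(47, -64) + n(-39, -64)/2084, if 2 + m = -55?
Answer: 798723/166720 ≈ 4.7908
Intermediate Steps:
m = -57 (m = -2 - 55 = -57)
A(P, X) = -57*X + P*X (A(P, X) = X*P - 57*X = P*X - 57*X = -57*X + P*X)
3126/A(47, -64) + n(-39, -64)/2084 = 3126/((-64*(-57 + 47))) + (5*(-39))/2084 = 3126/((-64*(-10))) - 195*1/2084 = 3126/640 - 195/2084 = 3126*(1/640) - 195/2084 = 1563/320 - 195/2084 = 798723/166720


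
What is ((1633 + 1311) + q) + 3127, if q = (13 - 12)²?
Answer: 6072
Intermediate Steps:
q = 1 (q = 1² = 1)
((1633 + 1311) + q) + 3127 = ((1633 + 1311) + 1) + 3127 = (2944 + 1) + 3127 = 2945 + 3127 = 6072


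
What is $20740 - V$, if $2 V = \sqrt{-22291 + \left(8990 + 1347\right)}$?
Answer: $20740 - \frac{i \sqrt{11954}}{2} \approx 20740.0 - 54.667 i$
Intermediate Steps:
$V = \frac{i \sqrt{11954}}{2}$ ($V = \frac{\sqrt{-22291 + \left(8990 + 1347\right)}}{2} = \frac{\sqrt{-22291 + 10337}}{2} = \frac{\sqrt{-11954}}{2} = \frac{i \sqrt{11954}}{2} \approx 54.667 i$)
$20740 - V = 20740 - \frac{i \sqrt{11954}}{2}$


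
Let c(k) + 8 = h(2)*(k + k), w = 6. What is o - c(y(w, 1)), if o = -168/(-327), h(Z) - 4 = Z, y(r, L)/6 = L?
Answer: -6920/109 ≈ -63.486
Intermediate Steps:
y(r, L) = 6*L
h(Z) = 4 + Z
c(k) = -8 + 12*k (c(k) = -8 + (4 + 2)*(k + k) = -8 + 6*(2*k) = -8 + 12*k)
o = 56/109 (o = -168*(-1/327) = 56/109 ≈ 0.51376)
o - c(y(w, 1)) = 56/109 - (-8 + 12*(6*1)) = 56/109 - (-8 + 12*6) = 56/109 - (-8 + 72) = 56/109 - 1*64 = 56/109 - 64 = -6920/109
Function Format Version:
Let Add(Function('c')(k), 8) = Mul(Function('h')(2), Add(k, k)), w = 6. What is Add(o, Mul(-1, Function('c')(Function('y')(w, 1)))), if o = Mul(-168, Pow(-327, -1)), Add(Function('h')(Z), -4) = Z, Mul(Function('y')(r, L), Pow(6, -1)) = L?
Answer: Rational(-6920, 109) ≈ -63.486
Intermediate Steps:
Function('y')(r, L) = Mul(6, L)
Function('h')(Z) = Add(4, Z)
Function('c')(k) = Add(-8, Mul(12, k)) (Function('c')(k) = Add(-8, Mul(Add(4, 2), Add(k, k))) = Add(-8, Mul(6, Mul(2, k))) = Add(-8, Mul(12, k)))
o = Rational(56, 109) (o = Mul(-168, Rational(-1, 327)) = Rational(56, 109) ≈ 0.51376)
Add(o, Mul(-1, Function('c')(Function('y')(w, 1)))) = Add(Rational(56, 109), Mul(-1, Add(-8, Mul(12, Mul(6, 1))))) = Add(Rational(56, 109), Mul(-1, Add(-8, Mul(12, 6)))) = Add(Rational(56, 109), Mul(-1, Add(-8, 72))) = Add(Rational(56, 109), Mul(-1, 64)) = Add(Rational(56, 109), -64) = Rational(-6920, 109)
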